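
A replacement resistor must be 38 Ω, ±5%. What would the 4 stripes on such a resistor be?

38 Ω = 38 × 10^0.
3 → orange
8 → grey
Multiplier 10^0 → black.
±5% tolerance → gold.

orange, grey, black, gold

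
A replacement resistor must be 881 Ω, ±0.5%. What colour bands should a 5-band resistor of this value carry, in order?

881 Ω = 881 × 10^0.
8 → grey
8 → grey
1 → brown
Multiplier 10^0 → black.
±0.5% tolerance → green.

grey, grey, brown, black, green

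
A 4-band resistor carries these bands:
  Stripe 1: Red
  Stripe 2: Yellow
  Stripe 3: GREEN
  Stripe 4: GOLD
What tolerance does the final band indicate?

±5%

The last band, gold, is the tolerance band.
Gold corresponds to ±5%.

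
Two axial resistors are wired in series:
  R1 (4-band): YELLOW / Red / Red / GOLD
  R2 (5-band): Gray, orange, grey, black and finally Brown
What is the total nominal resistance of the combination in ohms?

R1: yellow, red → 42; red ×10^2 → 4200 Ω.
R2: grey, orange, grey → 838; black ×1 → 838 Ω.
Series: 4200 + 838 = 5038 Ω.

5038 Ω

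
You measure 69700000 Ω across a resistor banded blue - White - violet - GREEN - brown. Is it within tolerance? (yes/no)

yes

Blue → 6 (first significant figure)
White → 9 (second significant figure)
Violet → 7 (third significant figure)
Green → ×10^5 multiplier
Brown → ±1% tolerance
697 × 100000 = 69700000 Ω
Allowed range: 69003000 Ω to 70397000 Ω.
69700000 Ω lies inside that range.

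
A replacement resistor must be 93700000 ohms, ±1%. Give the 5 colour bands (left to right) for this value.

93700000 Ω = 937 × 10^5.
9 → white
3 → orange
7 → violet
Multiplier 10^5 → green.
±1% tolerance → brown.

white, orange, violet, green, brown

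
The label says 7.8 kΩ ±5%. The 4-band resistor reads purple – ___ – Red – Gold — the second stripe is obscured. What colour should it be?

grey

7800 Ω = 78 × 10^2.
The second band gives digit 8 of the significand, and 8 is grey.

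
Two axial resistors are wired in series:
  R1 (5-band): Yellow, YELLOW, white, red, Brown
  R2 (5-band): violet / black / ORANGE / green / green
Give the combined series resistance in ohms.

70344900 Ω

R1: yellow, yellow, white → 449; red ×10^2 → 44900 Ω.
R2: violet, black, orange → 703; green ×10^5 → 70300000 Ω.
Series: 44900 + 70300000 = 70344900 Ω.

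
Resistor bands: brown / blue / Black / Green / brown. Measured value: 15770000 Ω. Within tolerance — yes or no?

no

Brown → 1 (first significant figure)
Blue → 6 (second significant figure)
Black → 0 (third significant figure)
Green → ×10^5 multiplier
Brown → ±1% tolerance
160 × 100000 = 16000000 Ω
Allowed range: 15840000 Ω to 16160000 Ω.
15770000 Ω lies outside that range.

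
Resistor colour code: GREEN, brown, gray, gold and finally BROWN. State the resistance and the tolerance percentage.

51.8 Ω ±1%

Green → 5 (first significant figure)
Brown → 1 (second significant figure)
Grey → 8 (third significant figure)
Gold → ×0.1 multiplier
Brown → ±1% tolerance
518 × 0.1 = 51.8 Ω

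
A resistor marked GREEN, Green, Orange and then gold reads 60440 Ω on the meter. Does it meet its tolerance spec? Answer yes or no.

Green → 5 (first significant figure)
Green → 5 (second significant figure)
Orange → ×10^3 multiplier
Gold → ±5% tolerance
55 × 1000 = 55000 Ω
Allowed range: 52250 Ω to 57750 Ω.
60440 Ω lies outside that range.

no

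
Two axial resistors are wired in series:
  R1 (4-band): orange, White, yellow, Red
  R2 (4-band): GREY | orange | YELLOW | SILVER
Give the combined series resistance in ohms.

R1: orange, white → 39; yellow ×10^4 → 390000 Ω.
R2: grey, orange → 83; yellow ×10^4 → 830000 Ω.
Series: 390000 + 830000 = 1220000 Ω.

1220000 Ω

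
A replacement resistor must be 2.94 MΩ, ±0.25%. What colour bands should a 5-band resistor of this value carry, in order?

red, white, yellow, yellow, blue

2940000 Ω = 294 × 10^4.
2 → red
9 → white
4 → yellow
Multiplier 10^4 → yellow.
±0.25% tolerance → blue.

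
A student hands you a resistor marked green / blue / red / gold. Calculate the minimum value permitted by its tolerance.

Green → 5 (first significant figure)
Blue → 6 (second significant figure)
Red → ×10^2 multiplier
Gold → ±5% tolerance
56 × 100 = 5600 Ω
Minimum = 5600 × (1 − 5/100) = 5320 Ω.

5320 Ω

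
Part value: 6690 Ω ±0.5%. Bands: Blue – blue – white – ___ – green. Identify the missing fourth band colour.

6690 Ω = 669 × 10^1.
The fourth band is the multiplier, 10^1, which is brown.

brown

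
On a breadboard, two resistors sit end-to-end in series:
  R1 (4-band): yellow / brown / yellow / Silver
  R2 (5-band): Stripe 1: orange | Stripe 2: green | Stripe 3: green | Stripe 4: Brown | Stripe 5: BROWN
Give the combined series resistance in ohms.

413550 Ω

R1: yellow, brown → 41; yellow ×10^4 → 410000 Ω.
R2: orange, green, green → 355; brown ×10 → 3550 Ω.
Series: 410000 + 3550 = 413550 Ω.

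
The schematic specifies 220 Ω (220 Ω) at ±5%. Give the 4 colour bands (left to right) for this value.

red, red, brown, gold

220 Ω = 22 × 10^1.
2 → red
2 → red
Multiplier 10^1 → brown.
±5% tolerance → gold.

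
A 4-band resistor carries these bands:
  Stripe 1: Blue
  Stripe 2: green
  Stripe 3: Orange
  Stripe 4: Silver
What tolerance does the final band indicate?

±10%

The last band, silver, is the tolerance band.
Silver corresponds to ±10%.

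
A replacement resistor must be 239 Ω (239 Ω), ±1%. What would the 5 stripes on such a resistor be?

red, orange, white, black, brown

239 Ω = 239 × 10^0.
2 → red
3 → orange
9 → white
Multiplier 10^0 → black.
±1% tolerance → brown.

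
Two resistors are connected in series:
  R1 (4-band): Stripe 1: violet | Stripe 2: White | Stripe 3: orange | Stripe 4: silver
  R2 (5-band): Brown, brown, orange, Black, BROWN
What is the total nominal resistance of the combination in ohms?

79113 Ω

R1: violet, white → 79; orange ×10^3 → 79000 Ω.
R2: brown, brown, orange → 113; black ×1 → 113 Ω.
Series: 79000 + 113 = 79113 Ω.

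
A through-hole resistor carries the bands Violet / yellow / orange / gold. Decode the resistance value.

Violet → 7 (first significant figure)
Yellow → 4 (second significant figure)
Orange → ×10^3 multiplier
74 × 1000 = 74000 Ω

74000 Ω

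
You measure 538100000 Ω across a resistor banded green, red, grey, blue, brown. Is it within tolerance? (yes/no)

no

Green → 5 (first significant figure)
Red → 2 (second significant figure)
Grey → 8 (third significant figure)
Blue → ×10^6 multiplier
Brown → ±1% tolerance
528 × 1000000 = 528000000 Ω
Allowed range: 522720000 Ω to 533280000 Ω.
538100000 Ω lies outside that range.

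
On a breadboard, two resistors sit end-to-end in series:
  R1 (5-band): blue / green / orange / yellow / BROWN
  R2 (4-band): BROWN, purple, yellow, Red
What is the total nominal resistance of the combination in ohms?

6700000 Ω

R1: blue, green, orange → 653; yellow ×10^4 → 6530000 Ω.
R2: brown, violet → 17; yellow ×10^4 → 170000 Ω.
Series: 6530000 + 170000 = 6700000 Ω.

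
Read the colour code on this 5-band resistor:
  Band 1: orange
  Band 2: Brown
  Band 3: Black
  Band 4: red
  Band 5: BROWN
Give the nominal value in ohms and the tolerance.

Orange → 3 (first significant figure)
Brown → 1 (second significant figure)
Black → 0 (third significant figure)
Red → ×10^2 multiplier
Brown → ±1% tolerance
310 × 100 = 31000 Ω

31000 Ω ±1%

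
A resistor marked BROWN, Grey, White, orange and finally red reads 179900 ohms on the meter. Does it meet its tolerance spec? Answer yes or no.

no

Brown → 1 (first significant figure)
Grey → 8 (second significant figure)
White → 9 (third significant figure)
Orange → ×10^3 multiplier
Red → ±2% tolerance
189 × 1000 = 189000 Ω
Allowed range: 185220 Ω to 192780 Ω.
179900 ohms lies outside that range.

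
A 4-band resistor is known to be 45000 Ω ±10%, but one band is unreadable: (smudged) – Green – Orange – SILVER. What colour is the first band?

45000 Ω = 45 × 10^3.
The first band gives digit 4 of the significand, and 4 is yellow.

yellow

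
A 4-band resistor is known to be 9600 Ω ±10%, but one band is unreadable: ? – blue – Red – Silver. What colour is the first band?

white

9600 Ω = 96 × 10^2.
The first band gives digit 9 of the significand, and 9 is white.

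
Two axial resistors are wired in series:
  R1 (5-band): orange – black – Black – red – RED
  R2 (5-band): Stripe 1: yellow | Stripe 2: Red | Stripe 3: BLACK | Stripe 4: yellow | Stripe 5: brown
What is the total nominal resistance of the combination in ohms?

4230000 Ω

R1: orange, black, black → 300; red ×10^2 → 30000 Ω.
R2: yellow, red, black → 420; yellow ×10^4 → 4200000 Ω.
Series: 30000 + 4200000 = 4230000 Ω.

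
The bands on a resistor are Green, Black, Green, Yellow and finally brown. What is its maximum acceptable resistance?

5100500 Ω

Green → 5 (first significant figure)
Black → 0 (second significant figure)
Green → 5 (third significant figure)
Yellow → ×10^4 multiplier
Brown → ±1% tolerance
505 × 10000 = 5050000 Ω
Maximum = 5050000 × (1 + 1/100) = 5100500 Ω.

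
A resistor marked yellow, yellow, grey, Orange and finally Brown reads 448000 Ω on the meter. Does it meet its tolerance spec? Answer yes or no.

yes

Yellow → 4 (first significant figure)
Yellow → 4 (second significant figure)
Grey → 8 (third significant figure)
Orange → ×10^3 multiplier
Brown → ±1% tolerance
448 × 1000 = 448000 Ω
Allowed range: 443520 Ω to 452480 Ω.
448000 Ω lies inside that range.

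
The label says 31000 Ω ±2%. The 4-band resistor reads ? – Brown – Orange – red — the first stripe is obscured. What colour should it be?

31000 Ω = 31 × 10^3.
The first band gives digit 3 of the significand, and 3 is orange.

orange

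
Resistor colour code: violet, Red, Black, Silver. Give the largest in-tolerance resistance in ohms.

Violet → 7 (first significant figure)
Red → 2 (second significant figure)
Black → ×1 multiplier
Silver → ±10% tolerance
72 × 1 = 72 Ω
Largest = 72 × (1 + 10/100) = 79.2 Ω.

79.2 Ω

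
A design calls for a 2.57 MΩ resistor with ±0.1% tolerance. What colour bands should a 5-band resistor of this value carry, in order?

red, green, violet, yellow, violet

2570000 Ω = 257 × 10^4.
2 → red
5 → green
7 → violet
Multiplier 10^4 → yellow.
±0.1% tolerance → violet.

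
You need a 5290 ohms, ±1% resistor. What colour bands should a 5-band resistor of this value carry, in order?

green, red, white, brown, brown

5290 Ω = 529 × 10^1.
5 → green
2 → red
9 → white
Multiplier 10^1 → brown.
±1% tolerance → brown.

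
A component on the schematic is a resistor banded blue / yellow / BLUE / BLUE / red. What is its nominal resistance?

646000000 Ω

Blue → 6 (first significant figure)
Yellow → 4 (second significant figure)
Blue → 6 (third significant figure)
Blue → ×10^6 multiplier
646 × 1000000 = 646000000 Ω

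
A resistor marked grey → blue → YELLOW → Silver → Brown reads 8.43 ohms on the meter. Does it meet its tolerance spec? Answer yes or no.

Grey → 8 (first significant figure)
Blue → 6 (second significant figure)
Yellow → 4 (third significant figure)
Silver → ×0.01 multiplier
Brown → ±1% tolerance
864 × 0.01 = 8.64 Ω
Allowed range: 8.5536 Ω to 8.7264 Ω.
8.43 ohms lies outside that range.

no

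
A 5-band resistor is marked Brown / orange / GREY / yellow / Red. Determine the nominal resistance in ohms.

Brown → 1 (first significant figure)
Orange → 3 (second significant figure)
Grey → 8 (third significant figure)
Yellow → ×10^4 multiplier
138 × 10000 = 1380000 Ω

1380000 Ω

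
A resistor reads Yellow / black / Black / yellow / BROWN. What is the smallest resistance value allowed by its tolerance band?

Yellow → 4 (first significant figure)
Black → 0 (second significant figure)
Black → 0 (third significant figure)
Yellow → ×10^4 multiplier
Brown → ±1% tolerance
400 × 10000 = 4000000 Ω
Smallest = 4000000 × (1 − 1/100) = 3960000 Ω.

3960000 Ω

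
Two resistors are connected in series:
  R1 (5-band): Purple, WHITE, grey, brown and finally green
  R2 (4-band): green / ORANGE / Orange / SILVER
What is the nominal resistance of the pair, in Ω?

R1: violet, white, grey → 798; brown ×10 → 7980 Ω.
R2: green, orange → 53; orange ×10^3 → 53000 Ω.
Series: 7980 + 53000 = 60980 Ω.

60980 Ω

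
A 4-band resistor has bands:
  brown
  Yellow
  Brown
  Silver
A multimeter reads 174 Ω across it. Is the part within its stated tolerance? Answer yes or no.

Brown → 1 (first significant figure)
Yellow → 4 (second significant figure)
Brown → ×10 multiplier
Silver → ±10% tolerance
14 × 10 = 140 Ω
Allowed range: 126 Ω to 154 Ω.
174 Ω lies outside that range.

no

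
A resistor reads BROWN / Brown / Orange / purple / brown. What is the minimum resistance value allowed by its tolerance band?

Brown → 1 (first significant figure)
Brown → 1 (second significant figure)
Orange → 3 (third significant figure)
Violet → ×10^7 multiplier
Brown → ±1% tolerance
113 × 10000000 = 1130000000 Ω
Minimum = 1130000000 × (1 − 1/100) = 1118700000 Ω.

1118700000 Ω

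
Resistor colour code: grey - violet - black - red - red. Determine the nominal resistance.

87000 Ω

Grey → 8 (first significant figure)
Violet → 7 (second significant figure)
Black → 0 (third significant figure)
Red → ×10^2 multiplier
870 × 100 = 87000 Ω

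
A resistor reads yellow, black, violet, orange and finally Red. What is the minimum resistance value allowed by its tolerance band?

398860 Ω

Yellow → 4 (first significant figure)
Black → 0 (second significant figure)
Violet → 7 (third significant figure)
Orange → ×10^3 multiplier
Red → ±2% tolerance
407 × 1000 = 407000 Ω
Minimum = 407000 × (1 − 2/100) = 398860 Ω.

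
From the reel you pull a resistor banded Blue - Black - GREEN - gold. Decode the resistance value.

Blue → 6 (first significant figure)
Black → 0 (second significant figure)
Green → ×10^5 multiplier
60 × 100000 = 6000000 Ω

6000000 Ω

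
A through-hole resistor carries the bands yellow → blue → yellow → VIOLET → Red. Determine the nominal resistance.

Yellow → 4 (first significant figure)
Blue → 6 (second significant figure)
Yellow → 4 (third significant figure)
Violet → ×10^7 multiplier
464 × 10000000 = 4640000000 Ω

4640000000 Ω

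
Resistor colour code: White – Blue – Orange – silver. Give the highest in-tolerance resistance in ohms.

105600 Ω

White → 9 (first significant figure)
Blue → 6 (second significant figure)
Orange → ×10^3 multiplier
Silver → ±10% tolerance
96 × 1000 = 96000 Ω
Highest = 96000 × (1 + 10/100) = 105600 Ω.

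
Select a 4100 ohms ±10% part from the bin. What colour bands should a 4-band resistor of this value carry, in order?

4100 Ω = 41 × 10^2.
4 → yellow
1 → brown
Multiplier 10^2 → red.
±10% tolerance → silver.

yellow, brown, red, silver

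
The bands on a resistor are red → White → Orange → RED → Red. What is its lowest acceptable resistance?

Red → 2 (first significant figure)
White → 9 (second significant figure)
Orange → 3 (third significant figure)
Red → ×10^2 multiplier
Red → ±2% tolerance
293 × 100 = 29300 Ω
Lowest = 29300 × (1 − 2/100) = 28714 Ω.

28714 Ω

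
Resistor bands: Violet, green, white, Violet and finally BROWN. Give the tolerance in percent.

The last band, brown, is the tolerance band.
Brown corresponds to ±1%.

±1%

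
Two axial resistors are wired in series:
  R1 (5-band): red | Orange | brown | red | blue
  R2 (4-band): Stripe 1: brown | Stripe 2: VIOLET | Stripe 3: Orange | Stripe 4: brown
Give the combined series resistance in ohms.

R1: red, orange, brown → 231; red ×10^2 → 23100 Ω.
R2: brown, violet → 17; orange ×10^3 → 17000 Ω.
Series: 23100 + 17000 = 40100 Ω.

40100 Ω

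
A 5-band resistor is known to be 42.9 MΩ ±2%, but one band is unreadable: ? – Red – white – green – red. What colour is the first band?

yellow

42900000 Ω = 429 × 10^5.
The first band gives digit 4 of the significand, and 4 is yellow.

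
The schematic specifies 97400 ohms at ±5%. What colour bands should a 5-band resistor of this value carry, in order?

white, violet, yellow, red, gold

97400 Ω = 974 × 10^2.
9 → white
7 → violet
4 → yellow
Multiplier 10^2 → red.
±5% tolerance → gold.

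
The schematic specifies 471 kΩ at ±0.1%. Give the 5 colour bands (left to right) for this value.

yellow, violet, brown, orange, violet

471000 Ω = 471 × 10^3.
4 → yellow
7 → violet
1 → brown
Multiplier 10^3 → orange.
±0.1% tolerance → violet.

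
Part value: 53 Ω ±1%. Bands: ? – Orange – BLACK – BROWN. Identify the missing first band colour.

53 Ω = 53 × 10^0.
The first band gives digit 5 of the significand, and 5 is green.

green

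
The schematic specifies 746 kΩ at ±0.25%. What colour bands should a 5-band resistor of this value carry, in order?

746000 Ω = 746 × 10^3.
7 → violet
4 → yellow
6 → blue
Multiplier 10^3 → orange.
±0.25% tolerance → blue.

violet, yellow, blue, orange, blue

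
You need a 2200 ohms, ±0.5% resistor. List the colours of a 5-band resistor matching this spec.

red, red, black, brown, green

2200 Ω = 220 × 10^1.
2 → red
2 → red
0 → black
Multiplier 10^1 → brown.
±0.5% tolerance → green.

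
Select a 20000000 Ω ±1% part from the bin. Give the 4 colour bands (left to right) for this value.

red, black, blue, brown

20000000 Ω = 20 × 10^6.
2 → red
0 → black
Multiplier 10^6 → blue.
±1% tolerance → brown.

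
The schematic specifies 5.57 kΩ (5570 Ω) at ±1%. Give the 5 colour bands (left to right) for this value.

green, green, violet, brown, brown

5570 Ω = 557 × 10^1.
5 → green
5 → green
7 → violet
Multiplier 10^1 → brown.
±1% tolerance → brown.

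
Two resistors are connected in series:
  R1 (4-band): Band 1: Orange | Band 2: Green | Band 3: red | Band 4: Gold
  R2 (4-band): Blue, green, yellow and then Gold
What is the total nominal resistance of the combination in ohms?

653500 Ω

R1: orange, green → 35; red ×10^2 → 3500 Ω.
R2: blue, green → 65; yellow ×10^4 → 650000 Ω.
Series: 3500 + 650000 = 653500 Ω.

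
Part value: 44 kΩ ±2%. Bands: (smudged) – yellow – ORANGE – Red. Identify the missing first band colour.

44000 Ω = 44 × 10^3.
The first band gives digit 4 of the significand, and 4 is yellow.

yellow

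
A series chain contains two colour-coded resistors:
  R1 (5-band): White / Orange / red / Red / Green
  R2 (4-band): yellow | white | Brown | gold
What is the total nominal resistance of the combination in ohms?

93690 Ω

R1: white, orange, red → 932; red ×10^2 → 93200 Ω.
R2: yellow, white → 49; brown ×10 → 490 Ω.
Series: 93200 + 490 = 93690 Ω.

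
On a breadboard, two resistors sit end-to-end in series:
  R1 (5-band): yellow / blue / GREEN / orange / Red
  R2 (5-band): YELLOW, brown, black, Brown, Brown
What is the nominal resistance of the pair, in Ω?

R1: yellow, blue, green → 465; orange ×10^3 → 465000 Ω.
R2: yellow, brown, black → 410; brown ×10 → 4100 Ω.
Series: 465000 + 4100 = 469100 Ω.

469100 Ω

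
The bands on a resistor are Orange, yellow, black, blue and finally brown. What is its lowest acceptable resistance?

336600000 Ω

Orange → 3 (first significant figure)
Yellow → 4 (second significant figure)
Black → 0 (third significant figure)
Blue → ×10^6 multiplier
Brown → ±1% tolerance
340 × 1000000 = 340000000 Ω
Lowest = 340000000 × (1 − 1/100) = 336600000 Ω.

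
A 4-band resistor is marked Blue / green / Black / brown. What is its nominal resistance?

65 Ω

Blue → 6 (first significant figure)
Green → 5 (second significant figure)
Black → ×1 multiplier
65 × 1 = 65 Ω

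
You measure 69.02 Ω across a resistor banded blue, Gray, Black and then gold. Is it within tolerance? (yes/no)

yes

Blue → 6 (first significant figure)
Grey → 8 (second significant figure)
Black → ×1 multiplier
Gold → ±5% tolerance
68 × 1 = 68 Ω
Allowed range: 64.6 Ω to 71.4 Ω.
69.02 Ω lies inside that range.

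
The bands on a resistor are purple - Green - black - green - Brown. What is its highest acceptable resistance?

Violet → 7 (first significant figure)
Green → 5 (second significant figure)
Black → 0 (third significant figure)
Green → ×10^5 multiplier
Brown → ±1% tolerance
750 × 100000 = 75000000 Ω
Highest = 75000000 × (1 + 1/100) = 75750000 Ω.

75750000 Ω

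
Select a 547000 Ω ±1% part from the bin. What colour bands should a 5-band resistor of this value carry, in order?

547000 Ω = 547 × 10^3.
5 → green
4 → yellow
7 → violet
Multiplier 10^3 → orange.
±1% tolerance → brown.

green, yellow, violet, orange, brown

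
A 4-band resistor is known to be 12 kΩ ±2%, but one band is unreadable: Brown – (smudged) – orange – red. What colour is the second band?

red

12000 Ω = 12 × 10^3.
The second band gives digit 2 of the significand, and 2 is red.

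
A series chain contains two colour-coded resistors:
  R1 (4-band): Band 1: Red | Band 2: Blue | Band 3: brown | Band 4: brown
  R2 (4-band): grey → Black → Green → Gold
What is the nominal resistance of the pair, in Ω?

R1: red, blue → 26; brown ×10 → 260 Ω.
R2: grey, black → 80; green ×10^5 → 8000000 Ω.
Series: 260 + 8000000 = 8000260 Ω.

8000260 Ω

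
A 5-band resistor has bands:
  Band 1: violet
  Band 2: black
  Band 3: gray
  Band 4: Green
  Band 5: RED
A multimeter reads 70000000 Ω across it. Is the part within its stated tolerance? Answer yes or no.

Violet → 7 (first significant figure)
Black → 0 (second significant figure)
Grey → 8 (third significant figure)
Green → ×10^5 multiplier
Red → ±2% tolerance
708 × 100000 = 70800000 Ω
Allowed range: 69384000 Ω to 72216000 Ω.
70000000 Ω lies inside that range.

yes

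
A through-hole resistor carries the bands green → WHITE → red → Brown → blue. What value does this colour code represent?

5920 Ω

Green → 5 (first significant figure)
White → 9 (second significant figure)
Red → 2 (third significant figure)
Brown → ×10 multiplier
592 × 10 = 5920 Ω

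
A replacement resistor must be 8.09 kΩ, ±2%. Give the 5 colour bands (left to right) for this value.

grey, black, white, brown, red

8090 Ω = 809 × 10^1.
8 → grey
0 → black
9 → white
Multiplier 10^1 → brown.
±2% tolerance → red.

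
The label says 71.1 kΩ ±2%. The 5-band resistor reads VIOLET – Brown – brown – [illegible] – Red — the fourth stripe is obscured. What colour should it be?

71100 Ω = 711 × 10^2.
The fourth band is the multiplier, 10^2, which is red.

red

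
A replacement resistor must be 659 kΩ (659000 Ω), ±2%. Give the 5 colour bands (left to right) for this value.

blue, green, white, orange, red

659000 Ω = 659 × 10^3.
6 → blue
5 → green
9 → white
Multiplier 10^3 → orange.
±2% tolerance → red.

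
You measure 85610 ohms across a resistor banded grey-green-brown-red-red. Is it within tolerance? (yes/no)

yes

Grey → 8 (first significant figure)
Green → 5 (second significant figure)
Brown → 1 (third significant figure)
Red → ×10^2 multiplier
Red → ±2% tolerance
851 × 100 = 85100 Ω
Allowed range: 83398 Ω to 86802 Ω.
85610 ohms lies inside that range.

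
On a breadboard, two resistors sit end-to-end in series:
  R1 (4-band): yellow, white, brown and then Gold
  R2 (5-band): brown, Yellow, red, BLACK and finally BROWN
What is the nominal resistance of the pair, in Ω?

R1: yellow, white → 49; brown ×10 → 490 Ω.
R2: brown, yellow, red → 142; black ×1 → 142 Ω.
Series: 490 + 142 = 632 Ω.

632 Ω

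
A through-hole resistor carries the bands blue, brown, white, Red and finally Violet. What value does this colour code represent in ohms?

Blue → 6 (first significant figure)
Brown → 1 (second significant figure)
White → 9 (third significant figure)
Red → ×10^2 multiplier
619 × 100 = 61900 Ω

61900 Ω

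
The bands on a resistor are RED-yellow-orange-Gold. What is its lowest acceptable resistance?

Red → 2 (first significant figure)
Yellow → 4 (second significant figure)
Orange → ×10^3 multiplier
Gold → ±5% tolerance
24 × 1000 = 24000 Ω
Lowest = 24000 × (1 − 5/100) = 22800 Ω.

22800 Ω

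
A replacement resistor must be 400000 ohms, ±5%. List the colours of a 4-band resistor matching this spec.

yellow, black, yellow, gold

400000 Ω = 40 × 10^4.
4 → yellow
0 → black
Multiplier 10^4 → yellow.
±5% tolerance → gold.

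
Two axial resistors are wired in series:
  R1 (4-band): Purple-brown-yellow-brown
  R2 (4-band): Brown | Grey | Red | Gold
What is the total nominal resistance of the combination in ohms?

711800 Ω

R1: violet, brown → 71; yellow ×10^4 → 710000 Ω.
R2: brown, grey → 18; red ×10^2 → 1800 Ω.
Series: 710000 + 1800 = 711800 Ω.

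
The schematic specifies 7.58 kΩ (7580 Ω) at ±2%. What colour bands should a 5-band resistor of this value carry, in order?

7580 Ω = 758 × 10^1.
7 → violet
5 → green
8 → grey
Multiplier 10^1 → brown.
±2% tolerance → red.

violet, green, grey, brown, red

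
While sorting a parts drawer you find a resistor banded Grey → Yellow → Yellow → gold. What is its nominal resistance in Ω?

Grey → 8 (first significant figure)
Yellow → 4 (second significant figure)
Yellow → ×10^4 multiplier
84 × 10000 = 840000 Ω

840000 Ω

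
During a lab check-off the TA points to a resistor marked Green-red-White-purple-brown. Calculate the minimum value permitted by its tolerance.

Green → 5 (first significant figure)
Red → 2 (second significant figure)
White → 9 (third significant figure)
Violet → ×10^7 multiplier
Brown → ±1% tolerance
529 × 10000000 = 5290000000 Ω
Minimum = 5290000000 × (1 − 1/100) = 5237100000 Ω.

5237100000 Ω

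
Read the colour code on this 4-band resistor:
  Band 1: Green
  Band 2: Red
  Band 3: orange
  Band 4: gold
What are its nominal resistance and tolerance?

Green → 5 (first significant figure)
Red → 2 (second significant figure)
Orange → ×10^3 multiplier
Gold → ±5% tolerance
52 × 1000 = 52000 Ω

52000 Ω ±5%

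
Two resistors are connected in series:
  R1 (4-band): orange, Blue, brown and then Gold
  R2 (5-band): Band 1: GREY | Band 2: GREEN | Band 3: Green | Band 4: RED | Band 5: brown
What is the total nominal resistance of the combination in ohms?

R1: orange, blue → 36; brown ×10 → 360 Ω.
R2: grey, green, green → 855; red ×10^2 → 85500 Ω.
Series: 360 + 85500 = 85860 Ω.

85860 Ω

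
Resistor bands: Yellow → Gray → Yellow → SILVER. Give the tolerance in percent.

The last band, silver, is the tolerance band.
Silver corresponds to ±10%.

±10%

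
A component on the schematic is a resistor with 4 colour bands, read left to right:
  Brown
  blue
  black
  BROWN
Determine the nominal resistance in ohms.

16 Ω

Brown → 1 (first significant figure)
Blue → 6 (second significant figure)
Black → ×1 multiplier
16 × 1 = 16 Ω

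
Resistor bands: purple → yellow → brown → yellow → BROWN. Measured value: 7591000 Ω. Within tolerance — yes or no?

no

Violet → 7 (first significant figure)
Yellow → 4 (second significant figure)
Brown → 1 (third significant figure)
Yellow → ×10^4 multiplier
Brown → ±1% tolerance
741 × 10000 = 7410000 Ω
Allowed range: 7335900 Ω to 7484100 Ω.
7591000 Ω lies outside that range.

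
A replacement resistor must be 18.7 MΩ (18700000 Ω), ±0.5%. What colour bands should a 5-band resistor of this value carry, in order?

brown, grey, violet, green, green

18700000 Ω = 187 × 10^5.
1 → brown
8 → grey
7 → violet
Multiplier 10^5 → green.
±0.5% tolerance → green.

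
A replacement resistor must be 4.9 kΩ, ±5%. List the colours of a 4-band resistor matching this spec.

yellow, white, red, gold

4900 Ω = 49 × 10^2.
4 → yellow
9 → white
Multiplier 10^2 → red.
±5% tolerance → gold.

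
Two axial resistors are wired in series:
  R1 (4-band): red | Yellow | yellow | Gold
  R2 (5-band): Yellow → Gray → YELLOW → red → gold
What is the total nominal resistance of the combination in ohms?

R1: red, yellow → 24; yellow ×10^4 → 240000 Ω.
R2: yellow, grey, yellow → 484; red ×10^2 → 48400 Ω.
Series: 240000 + 48400 = 288400 Ω.

288400 Ω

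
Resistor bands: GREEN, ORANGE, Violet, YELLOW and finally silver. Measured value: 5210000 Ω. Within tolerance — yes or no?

yes

Green → 5 (first significant figure)
Orange → 3 (second significant figure)
Violet → 7 (third significant figure)
Yellow → ×10^4 multiplier
Silver → ±10% tolerance
537 × 10000 = 5370000 Ω
Allowed range: 4833000 Ω to 5907000 Ω.
5210000 Ω lies inside that range.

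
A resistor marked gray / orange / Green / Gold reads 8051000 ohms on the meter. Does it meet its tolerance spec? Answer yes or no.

Grey → 8 (first significant figure)
Orange → 3 (second significant figure)
Green → ×10^5 multiplier
Gold → ±5% tolerance
83 × 100000 = 8300000 Ω
Allowed range: 7885000 Ω to 8715000 Ω.
8051000 ohms lies inside that range.

yes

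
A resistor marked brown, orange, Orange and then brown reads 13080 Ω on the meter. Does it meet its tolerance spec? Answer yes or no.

Brown → 1 (first significant figure)
Orange → 3 (second significant figure)
Orange → ×10^3 multiplier
Brown → ±1% tolerance
13 × 1000 = 13000 Ω
Allowed range: 12870 Ω to 13130 Ω.
13080 Ω lies inside that range.

yes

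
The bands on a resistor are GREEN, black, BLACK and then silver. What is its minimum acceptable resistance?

45 Ω

Green → 5 (first significant figure)
Black → 0 (second significant figure)
Black → ×1 multiplier
Silver → ±10% tolerance
50 × 1 = 50 Ω
Minimum = 50 × (1 − 10/100) = 45 Ω.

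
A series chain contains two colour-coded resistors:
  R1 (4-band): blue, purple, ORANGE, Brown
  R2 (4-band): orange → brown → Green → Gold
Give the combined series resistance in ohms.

3167000 Ω

R1: blue, violet → 67; orange ×10^3 → 67000 Ω.
R2: orange, brown → 31; green ×10^5 → 3100000 Ω.
Series: 67000 + 3100000 = 3167000 Ω.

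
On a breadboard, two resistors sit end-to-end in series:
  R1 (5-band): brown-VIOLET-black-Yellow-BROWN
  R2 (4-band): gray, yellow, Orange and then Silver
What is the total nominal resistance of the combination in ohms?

R1: brown, violet, black → 170; yellow ×10^4 → 1700000 Ω.
R2: grey, yellow → 84; orange ×10^3 → 84000 Ω.
Series: 1700000 + 84000 = 1784000 Ω.

1784000 Ω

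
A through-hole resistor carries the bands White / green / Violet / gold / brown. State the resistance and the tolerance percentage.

White → 9 (first significant figure)
Green → 5 (second significant figure)
Violet → 7 (third significant figure)
Gold → ×0.1 multiplier
Brown → ±1% tolerance
957 × 0.1 = 95.7 Ω

95.7 Ω ±1%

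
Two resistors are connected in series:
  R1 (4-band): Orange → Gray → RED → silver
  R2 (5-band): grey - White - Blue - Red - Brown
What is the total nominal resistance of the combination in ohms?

R1: orange, grey → 38; red ×10^2 → 3800 Ω.
R2: grey, white, blue → 896; red ×10^2 → 89600 Ω.
Series: 3800 + 89600 = 93400 Ω.

93400 Ω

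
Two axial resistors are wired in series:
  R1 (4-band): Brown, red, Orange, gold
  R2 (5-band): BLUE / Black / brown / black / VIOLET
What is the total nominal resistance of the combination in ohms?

R1: brown, red → 12; orange ×10^3 → 12000 Ω.
R2: blue, black, brown → 601; black ×1 → 601 Ω.
Series: 12000 + 601 = 12601 Ω.

12601 Ω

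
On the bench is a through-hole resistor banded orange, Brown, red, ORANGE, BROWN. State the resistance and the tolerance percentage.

312000 Ω ±1%

Orange → 3 (first significant figure)
Brown → 1 (second significant figure)
Red → 2 (third significant figure)
Orange → ×10^3 multiplier
Brown → ±1% tolerance
312 × 1000 = 312000 Ω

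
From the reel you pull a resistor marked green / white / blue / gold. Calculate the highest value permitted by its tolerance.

Green → 5 (first significant figure)
White → 9 (second significant figure)
Blue → ×10^6 multiplier
Gold → ±5% tolerance
59 × 1000000 = 59000000 Ω
Highest = 59000000 × (1 + 5/100) = 61950000 Ω.

61950000 Ω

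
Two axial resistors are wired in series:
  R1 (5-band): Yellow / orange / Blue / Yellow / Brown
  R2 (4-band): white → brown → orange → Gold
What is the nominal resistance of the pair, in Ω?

R1: yellow, orange, blue → 436; yellow ×10^4 → 4360000 Ω.
R2: white, brown → 91; orange ×10^3 → 91000 Ω.
Series: 4360000 + 91000 = 4451000 Ω.

4451000 Ω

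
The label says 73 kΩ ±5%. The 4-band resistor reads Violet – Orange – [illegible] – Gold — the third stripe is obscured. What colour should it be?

orange

73000 Ω = 73 × 10^3.
The third band is the multiplier, 10^3, which is orange.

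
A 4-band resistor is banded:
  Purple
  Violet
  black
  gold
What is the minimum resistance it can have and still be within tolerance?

73.15 Ω

Violet → 7 (first significant figure)
Violet → 7 (second significant figure)
Black → ×1 multiplier
Gold → ±5% tolerance
77 × 1 = 77 Ω
Minimum = 77 × (1 − 5/100) = 73.15 Ω.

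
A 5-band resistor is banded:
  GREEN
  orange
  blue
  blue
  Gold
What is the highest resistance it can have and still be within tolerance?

562800000 Ω

Green → 5 (first significant figure)
Orange → 3 (second significant figure)
Blue → 6 (third significant figure)
Blue → ×10^6 multiplier
Gold → ±5% tolerance
536 × 1000000 = 536000000 Ω
Highest = 536000000 × (1 + 5/100) = 562800000 Ω.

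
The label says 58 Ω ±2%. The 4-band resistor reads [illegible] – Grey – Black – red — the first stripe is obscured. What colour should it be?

58 Ω = 58 × 10^0.
The first band gives digit 5 of the significand, and 5 is green.

green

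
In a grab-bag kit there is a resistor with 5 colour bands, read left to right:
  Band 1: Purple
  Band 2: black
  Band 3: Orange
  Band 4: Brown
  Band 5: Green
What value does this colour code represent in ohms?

7030 Ω

Violet → 7 (first significant figure)
Black → 0 (second significant figure)
Orange → 3 (third significant figure)
Brown → ×10 multiplier
703 × 10 = 7030 Ω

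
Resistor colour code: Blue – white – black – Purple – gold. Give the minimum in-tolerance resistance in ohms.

6555000000 Ω

Blue → 6 (first significant figure)
White → 9 (second significant figure)
Black → 0 (third significant figure)
Violet → ×10^7 multiplier
Gold → ±5% tolerance
690 × 10000000 = 6900000000 Ω
Minimum = 6900000000 × (1 − 5/100) = 6555000000 Ω.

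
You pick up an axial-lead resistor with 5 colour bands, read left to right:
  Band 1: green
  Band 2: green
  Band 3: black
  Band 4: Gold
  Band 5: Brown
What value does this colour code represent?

Green → 5 (first significant figure)
Green → 5 (second significant figure)
Black → 0 (third significant figure)
Gold → ×0.1 multiplier
550 × 0.1 = 55 Ω

55 Ω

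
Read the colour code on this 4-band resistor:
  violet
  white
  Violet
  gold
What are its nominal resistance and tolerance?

790000000 Ω ±5%

Violet → 7 (first significant figure)
White → 9 (second significant figure)
Violet → ×10^7 multiplier
Gold → ±5% tolerance
79 × 10000000 = 790000000 Ω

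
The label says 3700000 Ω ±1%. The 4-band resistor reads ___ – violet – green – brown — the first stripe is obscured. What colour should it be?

orange

3700000 Ω = 37 × 10^5.
The first band gives digit 3 of the significand, and 3 is orange.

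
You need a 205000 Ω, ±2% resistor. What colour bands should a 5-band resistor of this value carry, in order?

205000 Ω = 205 × 10^3.
2 → red
0 → black
5 → green
Multiplier 10^3 → orange.
±2% tolerance → red.

red, black, green, orange, red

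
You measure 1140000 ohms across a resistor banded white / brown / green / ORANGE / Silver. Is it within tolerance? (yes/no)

no

White → 9 (first significant figure)
Brown → 1 (second significant figure)
Green → 5 (third significant figure)
Orange → ×10^3 multiplier
Silver → ±10% tolerance
915 × 1000 = 915000 Ω
Allowed range: 823500 Ω to 1006500 Ω.
1140000 ohms lies outside that range.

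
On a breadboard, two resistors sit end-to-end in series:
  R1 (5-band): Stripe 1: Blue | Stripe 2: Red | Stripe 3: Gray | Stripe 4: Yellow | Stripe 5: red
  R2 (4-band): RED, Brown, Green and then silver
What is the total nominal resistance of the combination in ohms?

R1: blue, red, grey → 628; yellow ×10^4 → 6280000 Ω.
R2: red, brown → 21; green ×10^5 → 2100000 Ω.
Series: 6280000 + 2100000 = 8380000 Ω.

8380000 Ω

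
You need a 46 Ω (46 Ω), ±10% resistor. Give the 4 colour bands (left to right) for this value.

yellow, blue, black, silver

46 Ω = 46 × 10^0.
4 → yellow
6 → blue
Multiplier 10^0 → black.
±10% tolerance → silver.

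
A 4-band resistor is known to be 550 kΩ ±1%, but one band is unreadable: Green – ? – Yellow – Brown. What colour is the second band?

550000 Ω = 55 × 10^4.
The second band gives digit 5 of the significand, and 5 is green.

green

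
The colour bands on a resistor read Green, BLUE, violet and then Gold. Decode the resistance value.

560000000 Ω

Green → 5 (first significant figure)
Blue → 6 (second significant figure)
Violet → ×10^7 multiplier
56 × 10000000 = 560000000 Ω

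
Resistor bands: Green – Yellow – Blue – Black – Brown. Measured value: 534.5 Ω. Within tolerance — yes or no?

no

Green → 5 (first significant figure)
Yellow → 4 (second significant figure)
Blue → 6 (third significant figure)
Black → ×1 multiplier
Brown → ±1% tolerance
546 × 1 = 546 Ω
Allowed range: 540.54 Ω to 551.46 Ω.
534.5 Ω lies outside that range.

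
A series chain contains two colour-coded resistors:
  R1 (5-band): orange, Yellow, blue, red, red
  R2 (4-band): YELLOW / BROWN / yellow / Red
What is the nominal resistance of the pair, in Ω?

444600 Ω

R1: orange, yellow, blue → 346; red ×10^2 → 34600 Ω.
R2: yellow, brown → 41; yellow ×10^4 → 410000 Ω.
Series: 34600 + 410000 = 444600 Ω.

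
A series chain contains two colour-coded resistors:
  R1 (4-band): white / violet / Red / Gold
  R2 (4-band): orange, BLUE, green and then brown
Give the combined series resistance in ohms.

3609700 Ω

R1: white, violet → 97; red ×10^2 → 9700 Ω.
R2: orange, blue → 36; green ×10^5 → 3600000 Ω.
Series: 9700 + 3600000 = 3609700 Ω.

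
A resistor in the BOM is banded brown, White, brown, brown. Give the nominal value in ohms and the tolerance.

190 Ω ±1%

Brown → 1 (first significant figure)
White → 9 (second significant figure)
Brown → ×10 multiplier
Brown → ±1% tolerance
19 × 10 = 190 Ω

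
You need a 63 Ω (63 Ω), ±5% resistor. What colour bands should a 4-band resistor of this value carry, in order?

blue, orange, black, gold

63 Ω = 63 × 10^0.
6 → blue
3 → orange
Multiplier 10^0 → black.
±5% tolerance → gold.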